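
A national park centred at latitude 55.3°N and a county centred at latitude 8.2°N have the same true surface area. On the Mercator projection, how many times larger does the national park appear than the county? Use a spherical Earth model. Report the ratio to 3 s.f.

3.02

Mercator areal scale is sec²φ.
At 55.3°: sec²(55.3°) = 1/0.5693² = 3.086.
At 8.2°: sec²(8.2°) = 1/0.9898² = 1.021.
Ratio = 3.086/1.021 = cos²(8.2°)/cos²(55.3°) ≈ 3.02.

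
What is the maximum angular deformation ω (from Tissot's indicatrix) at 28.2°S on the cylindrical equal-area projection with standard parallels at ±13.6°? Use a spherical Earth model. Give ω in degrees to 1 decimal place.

11.2°

Cylindrical equal-area (φ₀ = 13.6°): h = cos φ / cos 13.6° along meridians, k = cos 13.6° / cos φ along parallels; h·k = 1.
At 28.2°: h = 0.9067, k = 1.103; principal scales a = 1.103, b = 0.9067.
sin(ω/2) = (a − b)/(a + b) = 0.1961/2.010 = 0.09760, so ω = 2 arcsin(0.09760) ≈ 11.2°.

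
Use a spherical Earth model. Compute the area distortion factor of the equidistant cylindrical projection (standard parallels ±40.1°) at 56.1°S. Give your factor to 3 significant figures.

With standard parallel φ₀ = 40.1°, the equirectangular projection gives x = Rλ cos φ₀, y = Rφ, so h = 1 and k = cos 40.1° / cos φ.
Areal scale = h·k = 1 × cos φ₀ / cos φ; at 56.1°, h = 1.000, k = 1.371, so h·k = 1.371.

1.37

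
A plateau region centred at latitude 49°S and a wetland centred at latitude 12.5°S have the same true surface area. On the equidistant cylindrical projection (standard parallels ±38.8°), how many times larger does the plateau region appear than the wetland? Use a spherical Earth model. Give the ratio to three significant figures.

1.49

The equidistant cylindrical projection with φ₀ = 38.8° has h = 1 (meridians true) and k = cos φ₀ / cos φ along parallels.
Areal scale at 49°: h·k = 1.000 × 1.188 = 1.188.
Areal scale at 12.5°: h·k = 1.000 × 0.7983 = 0.7983.
Ratio = 1.188/0.7983 ≈ 1.49.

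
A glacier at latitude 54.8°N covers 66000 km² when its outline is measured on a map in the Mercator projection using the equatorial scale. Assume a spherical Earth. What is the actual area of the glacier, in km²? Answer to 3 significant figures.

21900 km²

For Mercator, h = k = sec φ (a conformal cylindrical projection has a single point scale, 1/cos φ).
Areal scale = k² = sec²φ = 1/cos²(54.8°) = 1/0.5764² = 3.010.
True area = apparent / (areal scale) = 66000 / 3.010 ≈ 21900 km².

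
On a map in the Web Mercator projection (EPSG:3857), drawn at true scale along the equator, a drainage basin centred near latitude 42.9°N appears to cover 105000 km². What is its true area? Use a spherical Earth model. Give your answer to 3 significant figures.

56300 km²

For Mercator, h = k = sec φ (a conformal cylindrical projection has a single point scale, 1/cos φ).
Areal scale = k² = sec²φ = 1/cos²(42.9°) = 1/0.7325² = 1.864.
True area = apparent / (areal scale) = 105000 / 1.864 ≈ 56300 km².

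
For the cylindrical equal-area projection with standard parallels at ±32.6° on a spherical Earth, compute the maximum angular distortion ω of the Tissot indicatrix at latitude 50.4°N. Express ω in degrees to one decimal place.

A cylindrical equal-area projection with standard parallel φ₀ has meridian scale h = cos φ / cos φ₀ and parallel scale k = cos φ₀ / cos φ (so areas are preserved, h·k = 1).
At 50.4°: h = 0.7566, k = 1.322; principal scales a = 1.322, b = 0.7566.
sin(ω/2) = (a − b)/(a + b) = 0.5650/2.078 = 0.2719, so ω = 2 arcsin(0.2719) ≈ 31.6°.

31.6°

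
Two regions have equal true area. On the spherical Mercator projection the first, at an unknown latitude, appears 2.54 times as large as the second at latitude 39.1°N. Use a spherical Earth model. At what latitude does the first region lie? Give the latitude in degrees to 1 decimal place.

60.9°

On Mercator, (apparent₁)/(apparent₂) = sec²φ₁ / sec²φ₂ when true areas are equal.
cos²φ₂ / cos²φ₁ = 2.54  ⇒  cos φ₁ = cos 39.1° / √2.54 = 0.7760/1.594 = 0.4869.
φ₁ = arccos(0.4869) ≈ 60.9°.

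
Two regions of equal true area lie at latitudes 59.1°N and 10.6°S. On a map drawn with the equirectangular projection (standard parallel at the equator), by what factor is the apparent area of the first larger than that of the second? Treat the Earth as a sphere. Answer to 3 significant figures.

In the plate carrée (x = Rλ, y = Rφ), meridians are true-scale (h = 1) and parallels are stretched by k = sec φ.
Areal scale at 59.1°: h·k = 1.000 × 1.947 = 1.947.
Areal scale at 10.6°: h·k = 1.000 × 1.017 = 1.017.
Ratio = 1.947/1.017 ≈ 1.91.

1.91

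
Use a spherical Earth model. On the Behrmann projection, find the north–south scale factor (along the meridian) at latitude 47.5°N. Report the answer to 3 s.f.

0.780

Behrmann is a cylindrical equal-area projection with standard parallels at ±30°. Cylindrical equal-area (φ₀ = 30°): h = cos φ / cos 30° along meridians, k = cos 30° / cos φ along parallels; h·k = 1.
h = cos 47.5° / cos 30° = 0.6756/0.8660 = 0.7801.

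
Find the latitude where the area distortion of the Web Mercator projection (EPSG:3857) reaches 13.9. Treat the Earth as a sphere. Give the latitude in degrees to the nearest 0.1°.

74.4°

Mercator areal scale is sec²φ.
sec²φ = 13.9  ⇒  cos²φ = 0.07194  ⇒  cos φ = 0.2682.
φ = arccos(0.2682) ≈ 74.4°.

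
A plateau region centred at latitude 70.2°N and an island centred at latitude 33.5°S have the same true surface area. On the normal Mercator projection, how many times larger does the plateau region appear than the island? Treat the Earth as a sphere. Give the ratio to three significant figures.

Mercator is conformal with k = sec φ, so areal scale = k² = sec²φ.
At 70.2°: sec²(70.2°) = 1/0.3387² = 8.715.
At 33.5°: sec²(33.5°) = 1/0.8339² = 1.438.
Ratio = 8.715/1.438 = cos²(33.5°)/cos²(70.2°) ≈ 6.06.

6.06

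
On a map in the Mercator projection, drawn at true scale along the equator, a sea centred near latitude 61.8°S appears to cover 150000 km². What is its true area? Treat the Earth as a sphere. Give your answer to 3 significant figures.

33500 km²

For Mercator, h = k = sec φ (a conformal cylindrical projection has a single point scale, 1/cos φ).
Areal scale = k² = sec²φ = 1/cos²(61.8°) = 1/0.4726² = 4.478.
True area = apparent / (areal scale) = 150000 / 4.478 ≈ 33500 km².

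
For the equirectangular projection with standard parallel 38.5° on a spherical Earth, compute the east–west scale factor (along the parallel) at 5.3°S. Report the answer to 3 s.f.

0.786

In the equirectangular projection with standard parallel φ₀ = 38.5° (x = Rλ cos φ₀, y = Rφ), meridians are true-scale (h = 1) and the parallel scale is k = cos φ₀ / cos φ.
k = cos 38.5° / cos 5.3° = 0.7826/0.9957 = 0.7860.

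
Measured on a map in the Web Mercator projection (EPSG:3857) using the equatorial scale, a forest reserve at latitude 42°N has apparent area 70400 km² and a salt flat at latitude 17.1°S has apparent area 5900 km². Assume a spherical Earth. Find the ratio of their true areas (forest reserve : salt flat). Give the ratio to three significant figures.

Mercator's areal exaggeration is sec²φ; hence true area = (apparent area) · cos²φ.
True area of forest reserve: 70400 × cos²(42°) = 70400 × 0.5523 = 38880 km².
True area of salt flat: 5900 × cos²(17.1°) = 5900 × 0.9135 = 5390 km².
Ratio = 38880 / 5390 ≈ 7.21.

7.21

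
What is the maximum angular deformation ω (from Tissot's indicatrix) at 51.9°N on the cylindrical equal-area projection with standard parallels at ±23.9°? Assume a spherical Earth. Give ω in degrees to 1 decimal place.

For cylindrical equal-area with standard parallel φ₀, h = cos φ / cos φ₀ and k = cos φ₀ / cos φ, so h·k = 1.
At 51.9°: h = 0.6749, k = 1.482; principal scales a = 1.482, b = 0.6749.
sin(ω/2) = (a − b)/(a + b) = 0.8068/2.157 = 0.3741, so ω = 2 arcsin(0.3741) ≈ 43.9°.

43.9°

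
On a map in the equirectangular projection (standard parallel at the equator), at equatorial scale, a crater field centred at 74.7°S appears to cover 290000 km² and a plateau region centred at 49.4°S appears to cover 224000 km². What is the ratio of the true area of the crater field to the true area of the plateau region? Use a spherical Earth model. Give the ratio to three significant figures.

0.525

Plate carrée has h = 1 and k = sec φ, giving areal scale sec φ; true area = (apparent area) · cos φ.
True area of crater field: 290000 × cos(74.7°) = 290000 × 0.2639 = 76520 km².
True area of plateau region: 224000 × cos(49.4°) = 224000 × 0.6508 = 145800 km².
Ratio = 76520 / 145800 ≈ 0.525.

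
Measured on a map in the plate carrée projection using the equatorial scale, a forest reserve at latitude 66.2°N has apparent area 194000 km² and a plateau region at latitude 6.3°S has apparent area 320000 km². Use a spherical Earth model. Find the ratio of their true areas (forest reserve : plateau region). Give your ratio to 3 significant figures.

On the plate carrée, areal scale = h·k = 1 × sec φ, so true area = apparent × cos φ.
True area of forest reserve: 194000 × cos(66.2°) = 194000 × 0.4035 = 78290 km².
True area of plateau region: 320000 × cos(6.3°) = 320000 × 0.9940 = 318100 km².
Ratio = 78290 / 318100 ≈ 0.246.

0.246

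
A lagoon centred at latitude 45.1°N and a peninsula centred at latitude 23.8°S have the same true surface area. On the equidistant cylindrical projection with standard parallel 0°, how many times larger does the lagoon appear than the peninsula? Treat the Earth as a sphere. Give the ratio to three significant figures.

1.30

In the plate carrée (x = Rλ, y = Rφ), meridians are true-scale (h = 1) and parallels are stretched by k = sec φ.
Areal scale at 45.1°: h·k = 1.000 × 1.417 = 1.417.
Areal scale at 23.8°: h·k = 1.000 × 1.093 = 1.093.
Ratio = 1.417/1.093 ≈ 1.30.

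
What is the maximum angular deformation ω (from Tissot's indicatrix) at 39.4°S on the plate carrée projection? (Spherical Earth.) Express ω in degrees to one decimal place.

In the plate carrée (x = Rλ, y = Rφ), meridians are true-scale (h = 1) and parallels are stretched by k = sec φ.
At 39.4°: h = 1.000, k = 1.294; principal scales a = 1.294, b = 1.000.
sin(ω/2) = (a − b)/(a + b) = 0.2941/2.294 = 0.1282, so ω = 2 arcsin(0.1282) ≈ 14.7°.

14.7°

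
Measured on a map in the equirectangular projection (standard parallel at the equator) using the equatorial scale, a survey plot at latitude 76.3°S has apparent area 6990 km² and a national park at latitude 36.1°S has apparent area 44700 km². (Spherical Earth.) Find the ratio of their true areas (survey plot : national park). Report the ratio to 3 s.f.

0.0458

Plate carrée has h = 1 and k = sec φ, giving areal scale sec φ; true area = (apparent area) · cos φ.
True area of survey plot: 6990 × cos(76.3°) = 6990 × 0.2368 = 1655 km².
True area of national park: 44700 × cos(36.1°) = 44700 × 0.8080 = 36120 km².
Ratio = 1655 / 36120 ≈ 0.0458.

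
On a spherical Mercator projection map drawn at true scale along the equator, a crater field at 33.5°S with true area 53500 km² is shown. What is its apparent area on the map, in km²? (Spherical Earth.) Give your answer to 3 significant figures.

76900 km²

Mercator is conformal, so the point scale is isotropic: h = k = sec φ = 1/cos φ.
Areal scale = k² = sec²φ = 1/cos²(33.5°) = 1/0.8339² = 1.438.
Apparent area = 53500 × 1.438 ≈ 76900 km².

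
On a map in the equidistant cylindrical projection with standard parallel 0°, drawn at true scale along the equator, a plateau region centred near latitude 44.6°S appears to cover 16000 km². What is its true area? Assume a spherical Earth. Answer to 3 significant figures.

11400 km²

Plate carrée maps x = Rλ, y = Rφ. The meridian scale is h = 1 and the parallel scale is k = 1/cos φ = sec φ.
Areal scale = h·k = 1 × sec φ; at 44.6°, h = 1.000, k = 1.404, so h·k = 1.404.
True area = apparent / (areal scale) = 16000 / 1.404 ≈ 11400 km².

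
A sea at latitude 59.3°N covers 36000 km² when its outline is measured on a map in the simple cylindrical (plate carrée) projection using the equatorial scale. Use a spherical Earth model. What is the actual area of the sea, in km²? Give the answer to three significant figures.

In the plate carrée (x = Rλ, y = Rφ), meridians are true-scale (h = 1) and parallels are stretched by k = sec φ.
Areal scale = h·k = 1 × sec φ; at 59.3°, h = 1.000, k = 1.959, so h·k = 1.959.
True area = apparent / (areal scale) = 36000 / 1.959 ≈ 18400 km².

18400 km²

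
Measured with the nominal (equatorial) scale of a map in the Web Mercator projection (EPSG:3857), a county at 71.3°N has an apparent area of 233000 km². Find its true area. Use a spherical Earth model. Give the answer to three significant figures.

For Mercator, h = k = sec φ (a conformal cylindrical projection has a single point scale, 1/cos φ).
Areal scale = k² = sec²φ = 1/cos²(71.3°) = 1/0.3206² = 9.728.
True area = apparent / (areal scale) = 233000 / 9.728 ≈ 24000 km².

24000 km²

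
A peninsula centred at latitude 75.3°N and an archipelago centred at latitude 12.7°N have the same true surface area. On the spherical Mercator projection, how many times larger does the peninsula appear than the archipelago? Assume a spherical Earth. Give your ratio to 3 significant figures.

14.8

On Mercator, area is exaggerated by sec²φ = 1/cos²φ.
At 75.3°: sec²(75.3°) = 1/0.2538² = 15.53.
At 12.7°: sec²(12.7°) = 1/0.9755² = 1.051.
Ratio = 15.53/1.051 = cos²(12.7°)/cos²(75.3°) ≈ 14.8.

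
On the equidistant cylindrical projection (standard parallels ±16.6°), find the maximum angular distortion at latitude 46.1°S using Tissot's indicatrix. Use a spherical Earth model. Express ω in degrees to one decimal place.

18.5°

The equidistant cylindrical projection with φ₀ = 16.6° has h = 1 (meridians true) and k = cos φ₀ / cos φ along parallels.
At 46.1°: h = 1.000, k = 1.382; principal scales a = 1.382, b = 1.000.
sin(ω/2) = (a − b)/(a + b) = 0.3821/2.382 = 0.1604, so ω = 2 arcsin(0.1604) ≈ 18.5°.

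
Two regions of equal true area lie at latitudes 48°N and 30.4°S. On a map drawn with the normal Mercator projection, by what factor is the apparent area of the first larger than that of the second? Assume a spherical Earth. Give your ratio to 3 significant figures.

Mercator areal scale is sec²φ.
At 48°: sec²(48°) = 1/0.6691² = 2.233.
At 30.4°: sec²(30.4°) = 1/0.8625² = 1.344.
Ratio = 2.233/1.344 = cos²(30.4°)/cos²(48°) ≈ 1.66.

1.66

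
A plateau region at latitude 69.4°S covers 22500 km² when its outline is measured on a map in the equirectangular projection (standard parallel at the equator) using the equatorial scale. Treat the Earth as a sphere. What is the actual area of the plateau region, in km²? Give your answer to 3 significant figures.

For the equirectangular projection with φ₀ = 0 (plate carrée), h = 1 along meridians and k = sec φ along parallels.
Areal scale = h·k = 1 × sec φ; at 69.4°, h = 1.000, k = 2.842, so h·k = 2.842.
True area = apparent / (areal scale) = 22500 / 2.842 ≈ 7920 km².

7920 km²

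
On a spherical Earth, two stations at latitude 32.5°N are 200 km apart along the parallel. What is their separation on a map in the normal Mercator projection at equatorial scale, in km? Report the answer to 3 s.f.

237 km

The Mercator projection is conformal; its linear scale factor is the same in every direction and equals sec φ = 1/cos φ.
Along the parallel, k = sec 32.5° = 1/0.8434 = 1.186.
Map distance = 200 × 1.186 ≈ 237 km.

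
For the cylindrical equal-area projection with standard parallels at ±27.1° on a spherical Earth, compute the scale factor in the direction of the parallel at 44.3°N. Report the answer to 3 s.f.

Cylindrical equal-area (φ₀ = 27.1°): h = cos φ / cos 27.1° along meridians, k = cos 27.1° / cos φ along parallels; h·k = 1.
k = cos 27.1° / cos 44.3° = 0.8902/0.7157 = 1.244.

1.24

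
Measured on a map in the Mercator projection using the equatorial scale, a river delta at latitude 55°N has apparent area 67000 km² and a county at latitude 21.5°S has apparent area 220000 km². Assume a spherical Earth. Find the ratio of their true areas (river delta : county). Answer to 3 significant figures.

0.116

Since Mercator area scale is 1/cos²φ, the true area equals the apparent area multiplied by cos²φ.
True area of river delta: 67000 × cos²(55°) = 67000 × 0.3290 = 22040 km².
True area of county: 220000 × cos²(21.5°) = 220000 × 0.8657 = 190400 km².
Ratio = 22040 / 190400 ≈ 0.116.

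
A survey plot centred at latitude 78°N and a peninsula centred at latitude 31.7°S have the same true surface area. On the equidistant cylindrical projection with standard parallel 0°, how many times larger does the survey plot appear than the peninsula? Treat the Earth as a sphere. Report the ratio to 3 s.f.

4.09

For the equirectangular projection with φ₀ = 0 (plate carrée), h = 1 along meridians and k = sec φ along parallels.
Areal scale at 78°: h·k = 1.000 × 4.810 = 4.810.
Areal scale at 31.7°: h·k = 1.000 × 1.175 = 1.175.
Ratio = 4.810/1.175 ≈ 4.09.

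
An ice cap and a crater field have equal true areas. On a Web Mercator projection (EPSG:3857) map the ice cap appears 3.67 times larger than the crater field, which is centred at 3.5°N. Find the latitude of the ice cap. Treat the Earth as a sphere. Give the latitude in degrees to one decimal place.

58.6°

For equal true areas on Mercator, apparent areas scale as sec²φ, so the ratio is cos²φ₂ / cos²φ₁.
cos²φ₂ / cos²φ₁ = 3.67  ⇒  cos φ₁ = cos 3.5° / √3.67 = 0.9981/1.916 = 0.5210.
φ₁ = arccos(0.5210) ≈ 58.6°.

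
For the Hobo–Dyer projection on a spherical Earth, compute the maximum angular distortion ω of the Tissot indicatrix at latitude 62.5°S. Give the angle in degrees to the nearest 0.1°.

Hobo–Dyer is a cylindrical equal-area projection with standard parallels at ±37.5°. A cylindrical equal-area projection with standard parallel φ₀ has meridian scale h = cos φ / cos φ₀ and parallel scale k = cos φ₀ / cos φ (so areas are preserved, h·k = 1).
At 62.5°: h = 0.5820, k = 1.718; principal scales a = 1.718, b = 0.5820.
sin(ω/2) = (a − b)/(a + b) = 1.136/2.300 = 0.4939, so ω = 2 arcsin(0.4939) ≈ 59.2°.

59.2°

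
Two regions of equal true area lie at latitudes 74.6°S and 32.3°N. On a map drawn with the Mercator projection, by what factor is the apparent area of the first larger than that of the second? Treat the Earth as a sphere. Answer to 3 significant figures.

10.1

Mercator areal scale is sec²φ.
At 74.6°: sec²(74.6°) = 1/0.2656² = 14.18.
At 32.3°: sec²(32.3°) = 1/0.8453² = 1.400.
Ratio = 14.18/1.400 = cos²(32.3°)/cos²(74.6°) ≈ 10.1.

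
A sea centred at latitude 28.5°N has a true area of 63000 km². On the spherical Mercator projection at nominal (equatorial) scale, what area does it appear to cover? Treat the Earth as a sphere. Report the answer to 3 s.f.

The Mercator projection is conformal; its linear scale factor is the same in every direction and equals sec φ = 1/cos φ.
Areal scale = k² = sec²φ = 1/cos²(28.5°) = 1/0.8788² = 1.295.
Apparent area = 63000 × 1.295 ≈ 81600 km².

81600 km²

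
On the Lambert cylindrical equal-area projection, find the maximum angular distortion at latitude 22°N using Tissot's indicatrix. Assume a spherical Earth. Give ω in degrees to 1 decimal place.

8.7°

The Lambert cylindrical equal-area projection is the cylindrical equal-area projection with its standard parallel at the equator (φ₀ = 0). Cylindrical equal-area (φ₀ = 0°): h = cos φ / cos 0° along meridians, k = cos 0° / cos φ along parallels; h·k = 1.
At 22°: h = 0.9272, k = 1.079; principal scales a = 1.079, b = 0.9272.
sin(ω/2) = (a − b)/(a + b) = 0.1514/2.006 = 0.07546, so ω = 2 arcsin(0.07546) ≈ 8.7°.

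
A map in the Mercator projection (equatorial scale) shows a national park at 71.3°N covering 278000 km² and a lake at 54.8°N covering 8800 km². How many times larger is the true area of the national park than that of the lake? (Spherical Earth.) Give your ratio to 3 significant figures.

On Mercator the areal scale is sec²φ, so true area = apparent × cos²φ.
True area of national park: 278000 × cos²(71.3°) = 278000 × 0.1028 = 28580 km².
True area of lake: 8800 × cos²(54.8°) = 8800 × 0.3323 = 2924 km².
Ratio = 28580 / 2924 ≈ 9.77.

9.77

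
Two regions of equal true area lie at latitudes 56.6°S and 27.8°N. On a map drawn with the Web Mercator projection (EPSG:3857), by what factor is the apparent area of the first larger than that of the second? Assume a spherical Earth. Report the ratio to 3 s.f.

Mercator is conformal with k = sec φ, so areal scale = k² = sec²φ.
At 56.6°: sec²(56.6°) = 1/0.5505² = 3.300.
At 27.8°: sec²(27.8°) = 1/0.8846² = 1.278.
Ratio = 3.300/1.278 = cos²(27.8°)/cos²(56.6°) ≈ 2.58.

2.58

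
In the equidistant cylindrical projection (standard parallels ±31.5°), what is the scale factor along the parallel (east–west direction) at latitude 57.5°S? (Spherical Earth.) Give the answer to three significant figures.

1.59

With standard parallel φ₀ = 31.5°, the equirectangular projection gives x = Rλ cos φ₀, y = Rφ, so h = 1 and k = cos 31.5° / cos φ.
k = cos 31.5° / cos 57.5° = 0.8526/0.5373 = 1.587.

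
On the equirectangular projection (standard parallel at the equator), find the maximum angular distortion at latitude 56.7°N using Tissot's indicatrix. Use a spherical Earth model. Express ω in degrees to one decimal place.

33.9°

Plate carrée maps x = Rλ, y = Rφ. The meridian scale is h = 1 and the parallel scale is k = 1/cos φ = sec φ.
At 56.7°: h = 1.000, k = 1.821; principal scales a = 1.821, b = 1.000.
sin(ω/2) = (a − b)/(a + b) = 0.8214/2.821 = 0.2911, so ω = 2 arcsin(0.2911) ≈ 33.9°.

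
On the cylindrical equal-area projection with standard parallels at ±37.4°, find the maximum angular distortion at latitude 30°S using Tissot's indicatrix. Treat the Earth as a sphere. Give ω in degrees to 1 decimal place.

A cylindrical equal-area projection with standard parallel φ₀ has meridian scale h = cos φ / cos φ₀ and parallel scale k = cos φ₀ / cos φ (so areas are preserved, h·k = 1).
At 30°: h = 1.090, k = 0.9173; principal scales a = 1.090, b = 0.9173.
sin(ω/2) = (a − b)/(a + b) = 0.1728/2.007 = 0.08610, so ω = 2 arcsin(0.08610) ≈ 9.9°.

9.9°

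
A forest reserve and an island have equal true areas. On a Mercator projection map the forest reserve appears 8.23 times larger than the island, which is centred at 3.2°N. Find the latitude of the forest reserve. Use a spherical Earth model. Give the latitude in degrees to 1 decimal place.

69.6°

Mercator areal scale is sec²φ, so apparent-area ratio = sec²φ₁ / sec²φ₂ = cos²φ₂ / cos²φ₁.
cos²φ₂ / cos²φ₁ = 8.23  ⇒  cos φ₁ = cos 3.2° / √8.23 = 0.9984/2.869 = 0.3480.
φ₁ = arccos(0.3480) ≈ 69.6°.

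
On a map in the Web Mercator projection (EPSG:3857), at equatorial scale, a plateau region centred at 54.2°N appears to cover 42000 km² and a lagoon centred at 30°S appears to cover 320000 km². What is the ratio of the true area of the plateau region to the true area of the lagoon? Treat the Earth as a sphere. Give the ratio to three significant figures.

0.0599

Since Mercator area scale is 1/cos²φ, the true area equals the apparent area multiplied by cos²φ.
True area of plateau region: 42000 × cos²(54.2°) = 42000 × 0.3422 = 14370 km².
True area of lagoon: 320000 × cos²(30°) = 320000 × 0.7500 = 240000 km².
Ratio = 14370 / 240000 ≈ 0.0599.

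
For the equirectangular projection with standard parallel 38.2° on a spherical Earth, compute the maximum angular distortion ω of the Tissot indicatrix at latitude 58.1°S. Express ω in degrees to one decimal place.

With standard parallel φ₀ = 38.2°, the equirectangular projection gives x = Rλ cos φ₀, y = Rφ, so h = 1 and k = cos 38.2° / cos φ.
At 58.1°: h = 1.000, k = 1.487; principal scales a = 1.487, b = 1.000.
sin(ω/2) = (a − b)/(a + b) = 0.4871/2.487 = 0.1959, so ω = 2 arcsin(0.1959) ≈ 22.6°.

22.6°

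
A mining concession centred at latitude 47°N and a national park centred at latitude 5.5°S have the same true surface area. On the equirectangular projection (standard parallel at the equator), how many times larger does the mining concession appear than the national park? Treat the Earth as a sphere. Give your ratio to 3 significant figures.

For the equirectangular projection with φ₀ = 0 (plate carrée), h = 1 along meridians and k = sec φ along parallels.
Areal scale at 47°: h·k = 1.000 × 1.466 = 1.466.
Areal scale at 5.5°: h·k = 1.000 × 1.005 = 1.005.
Ratio = 1.466/1.005 ≈ 1.46.

1.46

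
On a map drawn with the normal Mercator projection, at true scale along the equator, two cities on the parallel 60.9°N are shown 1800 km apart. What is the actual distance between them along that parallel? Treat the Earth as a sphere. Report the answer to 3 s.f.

For Mercator, h = k = sec φ (a conformal cylindrical projection has a single point scale, 1/cos φ).
Along the parallel at 60.9°, map distances are exaggerated by k = sec 60.9° = 2.056.
True distance = 1800 / 2.056 = 1800 × cos 60.9° ≈ 875 km.

875 km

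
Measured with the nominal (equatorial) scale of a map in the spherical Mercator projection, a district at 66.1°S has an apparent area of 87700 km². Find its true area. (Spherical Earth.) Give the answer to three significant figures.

The Mercator projection is conformal; its linear scale factor is the same in every direction and equals sec φ = 1/cos φ.
Areal scale = k² = sec²φ = 1/cos²(66.1°) = 1/0.4051² = 6.092.
True area = apparent / (areal scale) = 87700 / 6.092 ≈ 14400 km².

14400 km²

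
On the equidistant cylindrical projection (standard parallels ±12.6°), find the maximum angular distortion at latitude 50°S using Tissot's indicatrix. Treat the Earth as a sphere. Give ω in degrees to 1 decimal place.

23.8°

In the equirectangular projection with standard parallel φ₀ = 12.6° (x = Rλ cos φ₀, y = Rφ), meridians are true-scale (h = 1) and the parallel scale is k = cos φ₀ / cos φ.
At 50°: h = 1.000, k = 1.518; principal scales a = 1.518, b = 1.000.
sin(ω/2) = (a − b)/(a + b) = 0.5183/2.518 = 0.2058, so ω = 2 arcsin(0.2058) ≈ 23.8°.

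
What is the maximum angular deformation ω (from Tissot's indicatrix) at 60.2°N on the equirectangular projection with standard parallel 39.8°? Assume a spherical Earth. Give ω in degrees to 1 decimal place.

In the equirectangular projection with standard parallel φ₀ = 39.8° (x = Rλ cos φ₀, y = Rφ), meridians are true-scale (h = 1) and the parallel scale is k = cos φ₀ / cos φ.
At 60.2°: h = 1.000, k = 1.546; principal scales a = 1.546, b = 1.000.
sin(ω/2) = (a − b)/(a + b) = 0.5459/2.546 = 0.2144, so ω = 2 arcsin(0.2144) ≈ 24.8°.

24.8°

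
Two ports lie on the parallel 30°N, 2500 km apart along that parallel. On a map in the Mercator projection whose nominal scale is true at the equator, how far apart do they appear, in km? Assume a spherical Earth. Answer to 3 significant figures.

2890 km

For Mercator, h = k = sec φ (a conformal cylindrical projection has a single point scale, 1/cos φ).
Along the parallel, k = sec 30° = 1/0.8660 = 1.155.
Map distance = 2500 × 1.155 ≈ 2890 km.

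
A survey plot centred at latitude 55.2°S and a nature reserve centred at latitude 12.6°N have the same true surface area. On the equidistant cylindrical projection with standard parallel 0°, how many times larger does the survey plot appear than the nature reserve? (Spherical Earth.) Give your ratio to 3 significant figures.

1.71

For the equirectangular projection with φ₀ = 0 (plate carrée), h = 1 along meridians and k = sec φ along parallels.
Areal scale at 55.2°: h·k = 1.000 × 1.752 = 1.752.
Areal scale at 12.6°: h·k = 1.000 × 1.025 = 1.025.
Ratio = 1.752/1.025 ≈ 1.71.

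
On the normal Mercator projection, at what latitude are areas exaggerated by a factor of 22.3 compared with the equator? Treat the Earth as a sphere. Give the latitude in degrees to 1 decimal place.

Mercator areal scale is sec²φ.
sec²φ = 22.3  ⇒  cos²φ = 0.04484  ⇒  cos φ = 0.2118.
φ = arccos(0.2118) ≈ 77.8°.

77.8°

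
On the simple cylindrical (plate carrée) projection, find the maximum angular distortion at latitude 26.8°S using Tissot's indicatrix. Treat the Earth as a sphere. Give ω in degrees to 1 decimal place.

6.5°

Plate carrée maps x = Rλ, y = Rφ. The meridian scale is h = 1 and the parallel scale is k = 1/cos φ = sec φ.
At 26.8°: h = 1.000, k = 1.120; principal scales a = 1.120, b = 1.000.
sin(ω/2) = (a − b)/(a + b) = 0.1203/2.120 = 0.05676, so ω = 2 arcsin(0.05676) ≈ 6.5°.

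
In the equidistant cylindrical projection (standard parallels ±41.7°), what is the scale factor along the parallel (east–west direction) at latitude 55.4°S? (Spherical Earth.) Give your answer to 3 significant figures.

1.31

In the equirectangular projection with standard parallel φ₀ = 41.7° (x = Rλ cos φ₀, y = Rφ), meridians are true-scale (h = 1) and the parallel scale is k = cos φ₀ / cos φ.
k = cos 41.7° / cos 55.4° = 0.7466/0.5678 = 1.315.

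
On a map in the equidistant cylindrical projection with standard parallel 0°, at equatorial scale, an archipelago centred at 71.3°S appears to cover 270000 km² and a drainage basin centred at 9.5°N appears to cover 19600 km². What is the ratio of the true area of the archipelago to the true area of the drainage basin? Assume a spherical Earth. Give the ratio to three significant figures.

Plate carrée has h = 1 and k = sec φ, giving areal scale sec φ; true area = (apparent area) · cos φ.
True area of archipelago: 270000 × cos(71.3°) = 270000 × 0.3206 = 86570 km².
True area of drainage basin: 19600 × cos(9.5°) = 19600 × 0.9863 = 19330 km².
Ratio = 86570 / 19330 ≈ 4.48.

4.48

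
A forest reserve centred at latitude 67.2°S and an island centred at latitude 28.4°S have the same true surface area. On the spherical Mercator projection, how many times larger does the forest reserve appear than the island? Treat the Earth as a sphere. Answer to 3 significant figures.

5.15

Mercator areal scale is sec²φ.
At 67.2°: sec²(67.2°) = 1/0.3875² = 6.659.
At 28.4°: sec²(28.4°) = 1/0.8796² = 1.292.
Ratio = 6.659/1.292 = cos²(28.4°)/cos²(67.2°) ≈ 5.15.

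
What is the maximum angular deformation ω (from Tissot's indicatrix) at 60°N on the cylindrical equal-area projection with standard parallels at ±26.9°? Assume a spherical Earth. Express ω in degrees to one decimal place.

Cylindrical equal-area (φ₀ = 26.9°): h = cos φ / cos 26.9° along meridians, k = cos 26.9° / cos φ along parallels; h·k = 1.
At 60°: h = 0.5607, k = 1.784; principal scales a = 1.784, b = 0.5607.
sin(ω/2) = (a − b)/(a + b) = 1.223/2.344 = 0.5217, so ω = 2 arcsin(0.5217) ≈ 62.9°.

62.9°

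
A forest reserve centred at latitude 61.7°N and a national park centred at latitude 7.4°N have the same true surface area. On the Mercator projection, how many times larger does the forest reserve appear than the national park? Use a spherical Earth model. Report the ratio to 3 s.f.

4.38

Mercator areal scale is sec²φ.
At 61.7°: sec²(61.7°) = 1/0.4741² = 4.449.
At 7.4°: sec²(7.4°) = 1/0.9917² = 1.017.
Ratio = 4.449/1.017 = cos²(7.4°)/cos²(61.7°) ≈ 4.38.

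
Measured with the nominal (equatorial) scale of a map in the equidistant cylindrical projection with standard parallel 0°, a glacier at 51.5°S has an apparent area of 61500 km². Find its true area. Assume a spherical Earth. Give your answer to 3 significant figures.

Plate carrée maps x = Rλ, y = Rφ. The meridian scale is h = 1 and the parallel scale is k = 1/cos φ = sec φ.
Areal scale = h·k = 1 × sec φ; at 51.5°, h = 1.000, k = 1.606, so h·k = 1.606.
True area = apparent / (areal scale) = 61500 / 1.606 ≈ 38300 km².

38300 km²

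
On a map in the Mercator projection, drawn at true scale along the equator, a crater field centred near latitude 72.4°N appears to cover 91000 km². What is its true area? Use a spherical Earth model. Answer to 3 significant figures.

8320 km²

For Mercator, h = k = sec φ (a conformal cylindrical projection has a single point scale, 1/cos φ).
Areal scale = k² = sec²φ = 1/cos²(72.4°) = 1/0.3024² = 10.94.
True area = apparent / (areal scale) = 91000 / 10.94 ≈ 8320 km².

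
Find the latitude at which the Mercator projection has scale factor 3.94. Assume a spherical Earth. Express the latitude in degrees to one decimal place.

Mercator scale is k = sec φ = 1/cos φ.
1/cos φ = 3.94  ⇒  cos φ = 0.2538  ⇒  φ = arccos(0.2538) ≈ 75.3°.

75.3°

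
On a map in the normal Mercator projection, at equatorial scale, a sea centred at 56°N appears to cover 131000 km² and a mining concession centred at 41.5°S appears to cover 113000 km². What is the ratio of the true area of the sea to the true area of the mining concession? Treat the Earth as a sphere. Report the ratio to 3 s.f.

Mercator's areal exaggeration is sec²φ; hence true area = (apparent area) · cos²φ.
True area of sea: 131000 × cos²(56°) = 131000 × 0.3127 = 40960 km².
True area of mining concession: 113000 × cos²(41.5°) = 113000 × 0.5609 = 63390 km².
Ratio = 40960 / 63390 ≈ 0.646.

0.646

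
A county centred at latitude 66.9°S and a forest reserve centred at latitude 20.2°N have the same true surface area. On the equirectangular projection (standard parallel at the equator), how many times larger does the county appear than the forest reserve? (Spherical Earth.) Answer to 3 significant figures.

2.39

For the equirectangular projection with φ₀ = 0 (plate carrée), h = 1 along meridians and k = sec φ along parallels.
Areal scale at 66.9°: h·k = 1.000 × 2.549 = 2.549.
Areal scale at 20.2°: h·k = 1.000 × 1.066 = 1.066.
Ratio = 2.549/1.066 ≈ 2.39.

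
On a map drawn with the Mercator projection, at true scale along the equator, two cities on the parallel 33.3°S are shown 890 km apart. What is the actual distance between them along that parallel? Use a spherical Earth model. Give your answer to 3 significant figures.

744 km

The Mercator projection is conformal; its linear scale factor is the same in every direction and equals sec φ = 1/cos φ.
Along the parallel at 33.3°, map distances are exaggerated by k = sec 33.3° = 1.196.
True distance = 890 / 1.196 = 890 × cos 33.3° ≈ 744 km.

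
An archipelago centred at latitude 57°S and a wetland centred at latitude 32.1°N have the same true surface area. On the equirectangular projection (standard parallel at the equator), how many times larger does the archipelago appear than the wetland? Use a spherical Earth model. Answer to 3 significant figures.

Plate carrée maps x = Rλ, y = Rφ. The meridian scale is h = 1 and the parallel scale is k = 1/cos φ = sec φ.
Areal scale at 57°: h·k = 1.000 × 1.836 = 1.836.
Areal scale at 32.1°: h·k = 1.000 × 1.180 = 1.180.
Ratio = 1.836/1.180 ≈ 1.56.

1.56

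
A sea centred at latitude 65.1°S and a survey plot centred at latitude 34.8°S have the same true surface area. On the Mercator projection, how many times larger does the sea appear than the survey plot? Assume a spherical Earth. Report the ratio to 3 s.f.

3.80

Mercator is conformal with k = sec φ, so areal scale = k² = sec²φ.
At 65.1°: sec²(65.1°) = 1/0.4210² = 5.641.
At 34.8°: sec²(34.8°) = 1/0.8211² = 1.483.
Ratio = 5.641/1.483 = cos²(34.8°)/cos²(65.1°) ≈ 3.80.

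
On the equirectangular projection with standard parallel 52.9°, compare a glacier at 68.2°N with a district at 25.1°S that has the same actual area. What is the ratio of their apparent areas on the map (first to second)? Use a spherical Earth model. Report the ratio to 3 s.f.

2.44

In the equirectangular projection with standard parallel φ₀ = 52.9° (x = Rλ cos φ₀, y = Rφ), meridians are true-scale (h = 1) and the parallel scale is k = cos φ₀ / cos φ.
Areal scale at 68.2°: h·k = 1.000 × 1.624 = 1.624.
Areal scale at 25.1°: h·k = 1.000 × 0.6661 = 0.6661.
Ratio = 1.624/0.6661 ≈ 2.44.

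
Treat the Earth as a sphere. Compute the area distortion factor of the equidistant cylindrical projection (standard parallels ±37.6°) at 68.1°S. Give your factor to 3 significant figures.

2.12

In the equirectangular projection with standard parallel φ₀ = 37.6° (x = Rλ cos φ₀, y = Rφ), meridians are true-scale (h = 1) and the parallel scale is k = cos φ₀ / cos φ.
Areal scale = h·k = 1 × cos φ₀ / cos φ; at 68.1°, h = 1.000, k = 2.124, so h·k = 2.124.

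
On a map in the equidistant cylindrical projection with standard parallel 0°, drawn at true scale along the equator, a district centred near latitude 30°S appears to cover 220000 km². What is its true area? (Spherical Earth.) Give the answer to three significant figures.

Plate carrée maps x = Rλ, y = Rφ. The meridian scale is h = 1 and the parallel scale is k = 1/cos φ = sec φ.
Areal scale = h·k = 1 × sec φ; at 30°, h = 1.000, k = 1.155, so h·k = 1.155.
True area = apparent / (areal scale) = 220000 / 1.155 ≈ 191000 km².

191000 km²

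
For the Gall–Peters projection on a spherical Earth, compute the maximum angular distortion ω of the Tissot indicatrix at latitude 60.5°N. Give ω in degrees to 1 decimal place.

Gall–Peters is a cylindrical equal-area projection with standard parallels at ±45°. Cylindrical equal-area (φ₀ = 45°): h = cos φ / cos 45° along meridians, k = cos 45° / cos φ along parallels; h·k = 1.
At 60.5°: h = 0.6964, k = 1.436; principal scales a = 1.436, b = 0.6964.
sin(ω/2) = (a − b)/(a + b) = 0.7396/2.132 = 0.3468, so ω = 2 arcsin(0.3468) ≈ 40.6°.

40.6°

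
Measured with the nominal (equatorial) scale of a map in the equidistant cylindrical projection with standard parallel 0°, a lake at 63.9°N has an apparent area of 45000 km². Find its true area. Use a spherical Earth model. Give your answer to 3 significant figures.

For the equirectangular projection with φ₀ = 0 (plate carrée), h = 1 along meridians and k = sec φ along parallels.
Areal scale = h·k = 1 × sec φ; at 63.9°, h = 1.000, k = 2.273, so h·k = 2.273.
True area = apparent / (areal scale) = 45000 / 2.273 ≈ 19800 km².

19800 km²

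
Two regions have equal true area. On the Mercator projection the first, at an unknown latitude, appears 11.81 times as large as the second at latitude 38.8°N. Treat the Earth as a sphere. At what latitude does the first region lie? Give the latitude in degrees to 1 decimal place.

76.9°

For equal true areas on Mercator, apparent areas scale as sec²φ, so the ratio is cos²φ₂ / cos²φ₁.
cos²φ₂ / cos²φ₁ = 11.81  ⇒  cos φ₁ = cos 38.8° / √11.81 = 0.7793/3.437 = 0.2268.
φ₁ = arccos(0.2268) ≈ 76.9°.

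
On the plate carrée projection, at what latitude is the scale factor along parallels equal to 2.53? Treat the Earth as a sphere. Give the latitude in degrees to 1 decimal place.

66.7°

Plate carrée: h = 1, k = sec φ along parallels.
sec φ = 2.53  ⇒  cos φ = 0.3953  ⇒  φ ≈ 66.7°.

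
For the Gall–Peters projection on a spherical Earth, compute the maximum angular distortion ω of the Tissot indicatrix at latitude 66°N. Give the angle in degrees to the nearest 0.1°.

Gall–Peters is a cylindrical equal-area projection with standard parallels at ±45°. For cylindrical equal-area with standard parallel φ₀, h = cos φ / cos φ₀ and k = cos φ₀ / cos φ, so h·k = 1.
At 66°: h = 0.5752, k = 1.738; principal scales a = 1.738, b = 0.5752.
sin(ω/2) = (a − b)/(a + b) = 1.163/2.314 = 0.5028, so ω = 2 arcsin(0.5028) ≈ 60.4°.

60.4°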